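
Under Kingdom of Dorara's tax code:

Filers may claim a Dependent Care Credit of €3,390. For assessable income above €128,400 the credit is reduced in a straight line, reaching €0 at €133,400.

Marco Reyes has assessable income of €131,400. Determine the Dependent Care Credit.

€1,356

Dependent Care Credit: €131,400 is €3,000 into a €5,000 phase-out range, leaving 2,000/5,000 of the credit: €3,390 × 2,000/5,000 = €1,356.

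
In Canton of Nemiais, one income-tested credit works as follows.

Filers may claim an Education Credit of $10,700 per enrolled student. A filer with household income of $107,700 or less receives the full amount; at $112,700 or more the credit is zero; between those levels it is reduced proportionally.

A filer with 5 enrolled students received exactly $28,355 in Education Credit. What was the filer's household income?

$110,050

Full credit = 5 × $10,700 = $53,500.
$28,355 is 28,355/53,500 of the full $53,500, so 25,145/53,500 of the $5,000 range has been used: income = $107,700 + $5,000 × 25,145/53,500 = $110,050.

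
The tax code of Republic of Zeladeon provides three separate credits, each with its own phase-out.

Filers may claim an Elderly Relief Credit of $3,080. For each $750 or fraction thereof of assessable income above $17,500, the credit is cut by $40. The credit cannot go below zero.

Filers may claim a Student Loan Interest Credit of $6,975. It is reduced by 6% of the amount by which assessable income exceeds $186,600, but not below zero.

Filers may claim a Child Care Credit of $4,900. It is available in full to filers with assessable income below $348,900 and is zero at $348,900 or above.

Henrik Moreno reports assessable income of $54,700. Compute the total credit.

Elderly Relief Credit: income exceeds $17,500 by $37,200, which is 50 full-or-partial $750 increments; reduction = 50 × $40 = $2,000, leaving $1,080.
Student Loan Interest Credit: $54,700 is at or below the $186,600 threshold, so the full $6,975 applies.
Child Care Credit: $54,700 is below the $348,900 cutoff, so the full $4,900 applies.
Total: $1,080 + $6,975 + $4,900 = $12,955.

$12,955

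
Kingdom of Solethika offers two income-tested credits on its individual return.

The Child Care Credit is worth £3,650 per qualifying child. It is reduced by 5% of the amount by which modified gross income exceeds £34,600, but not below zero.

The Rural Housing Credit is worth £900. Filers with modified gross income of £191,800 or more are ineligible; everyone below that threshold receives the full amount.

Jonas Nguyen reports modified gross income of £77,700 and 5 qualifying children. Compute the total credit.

Child Care Credit: base = 5 × £3,650 = £18,250. 5% of the £43,100 excess over £34,600 is £2,155; credit = £18,250 − £2,155 = £16,095.
Rural Housing Credit: £77,700 is below the £191,800 cutoff, so the full £900 applies.
Total: £16,095 + £900 = £16,995.

£16,995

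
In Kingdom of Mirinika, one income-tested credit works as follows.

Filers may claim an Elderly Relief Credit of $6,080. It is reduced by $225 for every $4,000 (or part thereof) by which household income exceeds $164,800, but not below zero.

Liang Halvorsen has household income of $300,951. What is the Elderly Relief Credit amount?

Elderly Relief Credit: income exceeds $164,800 by $136,151 → 35 increments × $225 = $7,875 ≥ base, so the credit is $0.

$0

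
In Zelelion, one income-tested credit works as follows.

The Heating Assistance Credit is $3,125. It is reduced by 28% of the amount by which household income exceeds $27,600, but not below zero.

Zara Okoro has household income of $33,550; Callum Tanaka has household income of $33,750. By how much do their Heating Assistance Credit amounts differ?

Zara ($33,550): Heating Assistance Credit: 28% of the $5,950 excess over $27,600 is $1,666; credit = $3,125 − $1,666 = $1,459.
Callum ($33,750): Heating Assistance Credit: 28% of the $6,150 excess over $27,600 is $1,722; credit = $3,125 − $1,722 = $1,403.
Difference: |$1,459 − $1,403| = $56.

$56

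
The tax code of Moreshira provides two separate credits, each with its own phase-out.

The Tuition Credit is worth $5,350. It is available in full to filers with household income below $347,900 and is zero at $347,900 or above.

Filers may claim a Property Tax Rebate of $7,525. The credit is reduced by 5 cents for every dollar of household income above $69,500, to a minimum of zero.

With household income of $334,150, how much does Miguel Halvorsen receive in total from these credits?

Tuition Credit: $334,150 is below the $347,900 cutoff, so the full $5,350 applies.
Property Tax Rebate: 5% of the $264,650 excess over $69,500 is $13,232.50 ≥ base, so the credit is $0.
Total: $5,350 + $0 = $5,350.

$5,350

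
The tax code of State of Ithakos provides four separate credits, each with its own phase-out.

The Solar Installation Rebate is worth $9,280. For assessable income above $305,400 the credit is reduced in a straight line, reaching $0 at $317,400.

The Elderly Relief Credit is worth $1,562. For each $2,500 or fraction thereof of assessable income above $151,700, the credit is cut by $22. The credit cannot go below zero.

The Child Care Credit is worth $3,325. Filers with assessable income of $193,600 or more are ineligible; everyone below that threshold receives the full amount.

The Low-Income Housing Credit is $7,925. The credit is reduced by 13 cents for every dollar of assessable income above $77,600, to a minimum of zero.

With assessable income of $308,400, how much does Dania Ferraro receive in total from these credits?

$7,136

Solar Installation Rebate: $308,400 is $3,000 into a $12,000 phase-out range, leaving 9,000/12,000 of the credit: $9,280 × 9,000/12,000 = $6,960.
Elderly Relief Credit: income exceeds $151,700 by $156,700, which is 63 full-or-partial $2,500 increments; reduction = 63 × $22 = $1,386, leaving $176.
Child Care Credit: $308,400 meets or exceeds the $193,600 cutoff, so the credit is $0.
Low-Income Housing Credit: 13% of the $230,800 excess over $77,600 is $30,004 ≥ base, so the credit is $0.
Total: $6,960 + $176 + $0 + $0 = $7,136.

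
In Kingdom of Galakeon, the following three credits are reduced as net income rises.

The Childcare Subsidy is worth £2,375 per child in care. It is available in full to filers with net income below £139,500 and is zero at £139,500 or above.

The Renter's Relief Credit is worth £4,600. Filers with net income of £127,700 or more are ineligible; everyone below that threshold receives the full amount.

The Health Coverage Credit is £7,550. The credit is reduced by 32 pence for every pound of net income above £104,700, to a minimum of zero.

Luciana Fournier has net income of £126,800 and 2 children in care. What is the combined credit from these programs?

£9,828

Childcare Subsidy: base = 2 × £2,375 = £4,750. £126,800 is below the £139,500 cutoff, so the full £4,750 applies.
Renter's Relief Credit: £126,800 is below the £127,700 cutoff, so the full £4,600 applies.
Health Coverage Credit: 32% of the £22,100 excess over £104,700 is £7,072; credit = £7,550 − £7,072 = £478.
Total: £4,750 + £4,600 + £478 = £9,828.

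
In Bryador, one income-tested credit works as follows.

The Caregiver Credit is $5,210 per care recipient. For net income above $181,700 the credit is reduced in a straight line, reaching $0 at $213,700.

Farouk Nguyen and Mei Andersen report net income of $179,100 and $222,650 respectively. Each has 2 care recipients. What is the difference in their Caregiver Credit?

Farouk ($179,100): Caregiver Credit: base = 2 × $5,210 = $10,420. $179,100 is at or below the $181,700 threshold, so the full $10,420 applies.
Mei ($222,650): Caregiver Credit: base = 2 × $5,210 = $10,420. $222,650 is at or above $213,700, so the credit is $0.
Difference: |$10,420 − $0| = $10,420.

$10,420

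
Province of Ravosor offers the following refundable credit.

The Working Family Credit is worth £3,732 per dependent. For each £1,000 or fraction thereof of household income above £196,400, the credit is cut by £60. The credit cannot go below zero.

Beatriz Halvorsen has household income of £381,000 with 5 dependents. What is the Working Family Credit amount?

£7,560

Working Family Credit: base = 5 × £3,732 = £18,660. income exceeds £196,400 by £184,600, which is 185 full-or-partial £1,000 increments; reduction = 185 × £60 = £11,100, leaving £7,560.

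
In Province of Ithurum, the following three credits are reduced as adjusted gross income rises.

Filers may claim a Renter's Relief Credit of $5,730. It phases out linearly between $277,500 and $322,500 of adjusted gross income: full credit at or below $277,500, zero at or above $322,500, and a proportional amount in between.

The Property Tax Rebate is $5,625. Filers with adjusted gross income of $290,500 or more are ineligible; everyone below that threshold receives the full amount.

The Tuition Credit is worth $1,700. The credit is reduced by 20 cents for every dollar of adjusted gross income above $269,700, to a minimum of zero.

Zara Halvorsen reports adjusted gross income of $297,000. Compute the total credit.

$3,247

Renter's Relief Credit: $297,000 is $19,500 into a $45,000 phase-out range, leaving 25,500/45,000 of the credit: $5,730 × 25,500/45,000 = $3,247.
Property Tax Rebate: $297,000 meets or exceeds the $290,500 cutoff, so the credit is $0.
Tuition Credit: 20% of the $27,300 excess over $269,700 is $5,460 ≥ base, so the credit is $0.
Total: $3,247 + $0 + $0 = $3,247.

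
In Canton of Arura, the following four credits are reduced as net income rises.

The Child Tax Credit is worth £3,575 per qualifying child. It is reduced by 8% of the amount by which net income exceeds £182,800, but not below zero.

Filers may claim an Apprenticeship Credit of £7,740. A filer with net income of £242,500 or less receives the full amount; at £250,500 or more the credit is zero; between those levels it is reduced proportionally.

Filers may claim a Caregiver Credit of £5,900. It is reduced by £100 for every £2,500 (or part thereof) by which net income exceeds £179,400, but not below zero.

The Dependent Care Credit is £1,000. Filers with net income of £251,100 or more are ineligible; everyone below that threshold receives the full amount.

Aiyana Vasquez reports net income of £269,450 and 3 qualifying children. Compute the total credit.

£5,993

Child Tax Credit: base = 3 × £3,575 = £10,725. 8% of the £86,650 excess over £182,800 is £6,932; credit = £10,725 − £6,932 = £3,793.
Apprenticeship Credit: £269,450 is at or above £250,500, so the credit is £0.
Caregiver Credit: income exceeds £179,400 by £90,050, which is 37 full-or-partial £2,500 increments; reduction = 37 × £100 = £3,700, leaving £2,200.
Dependent Care Credit: £269,450 meets or exceeds the £251,100 cutoff, so the credit is £0.
Total: £3,793 + £0 + £2,200 + £0 = £5,993.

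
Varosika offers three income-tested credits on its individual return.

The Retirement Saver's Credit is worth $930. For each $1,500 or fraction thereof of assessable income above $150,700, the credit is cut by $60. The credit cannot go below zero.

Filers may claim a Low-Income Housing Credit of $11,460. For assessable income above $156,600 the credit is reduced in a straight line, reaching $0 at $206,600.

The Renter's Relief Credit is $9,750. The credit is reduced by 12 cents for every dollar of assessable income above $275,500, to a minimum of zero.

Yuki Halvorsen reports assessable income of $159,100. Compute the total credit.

Retirement Saver's Credit: income exceeds $150,700 by $8,400, which is 6 full-or-partial $1,500 increments; reduction = 6 × $60 = $360, leaving $570.
Low-Income Housing Credit: $159,100 is $2,500 into a $50,000 phase-out range, leaving 47,500/50,000 of the credit: $11,460 × 47,500/50,000 = $10,887.
Renter's Relief Credit: $159,100 is at or below the $275,500 threshold, so the full $9,750 applies.
Total: $570 + $10,887 + $9,750 = $21,207.

$21,207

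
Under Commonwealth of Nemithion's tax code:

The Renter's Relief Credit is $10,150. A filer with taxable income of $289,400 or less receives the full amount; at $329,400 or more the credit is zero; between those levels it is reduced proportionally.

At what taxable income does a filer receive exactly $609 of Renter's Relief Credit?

$327,000

$609 is 609/10,150 of the full $10,150, so 9,541/10,150 of the $40,000 range has been used: income = $289,400 + $40,000 × 9,541/10,150 = $327,000.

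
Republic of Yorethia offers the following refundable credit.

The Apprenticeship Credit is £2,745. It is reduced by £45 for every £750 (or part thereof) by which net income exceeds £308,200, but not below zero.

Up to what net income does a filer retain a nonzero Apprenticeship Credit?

£353,200

After 60 increments the reduction is 60 × £45 = £2,700, leaving £45; one more increment wipes it out. Increment 60 ends at excess 60 × £750 = £45,000, so the highest qualifying income is £308,200 + £45,000 = £353,200.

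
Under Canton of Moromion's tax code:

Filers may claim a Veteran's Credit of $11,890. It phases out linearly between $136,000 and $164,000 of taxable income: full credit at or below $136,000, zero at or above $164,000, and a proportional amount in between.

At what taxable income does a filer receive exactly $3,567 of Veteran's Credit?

$155,600

$3,567 is 3,567/11,890 of the full $11,890, so 8,323/11,890 of the $28,000 range has been used: income = $136,000 + $28,000 × 8,323/11,890 = $155,600.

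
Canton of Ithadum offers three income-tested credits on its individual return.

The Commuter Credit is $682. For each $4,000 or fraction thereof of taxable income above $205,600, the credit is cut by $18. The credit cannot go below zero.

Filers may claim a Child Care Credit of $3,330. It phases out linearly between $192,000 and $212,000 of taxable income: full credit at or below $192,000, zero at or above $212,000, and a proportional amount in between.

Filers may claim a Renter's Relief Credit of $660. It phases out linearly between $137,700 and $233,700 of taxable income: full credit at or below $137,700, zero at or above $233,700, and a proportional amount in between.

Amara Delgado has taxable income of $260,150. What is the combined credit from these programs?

Commuter Credit: income exceeds $205,600 by $54,550, which is 14 full-or-partial $4,000 increments; reduction = 14 × $18 = $252, leaving $430.
Child Care Credit: $260,150 is at or above $212,000, so the credit is $0.
Renter's Relief Credit: $260,150 is at or above $233,700, so the credit is $0.
Total: $430 + $0 + $0 = $430.

$430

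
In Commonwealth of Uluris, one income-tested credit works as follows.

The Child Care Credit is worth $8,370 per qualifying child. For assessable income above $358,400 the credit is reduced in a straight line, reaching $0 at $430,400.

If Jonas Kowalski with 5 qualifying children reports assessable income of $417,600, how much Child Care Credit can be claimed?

$7,440

Child Care Credit: base = 5 × $8,370 = $41,850. $417,600 is $59,200 into a $72,000 phase-out range, leaving 12,800/72,000 of the credit: $41,850 × 12,800/72,000 = $7,440.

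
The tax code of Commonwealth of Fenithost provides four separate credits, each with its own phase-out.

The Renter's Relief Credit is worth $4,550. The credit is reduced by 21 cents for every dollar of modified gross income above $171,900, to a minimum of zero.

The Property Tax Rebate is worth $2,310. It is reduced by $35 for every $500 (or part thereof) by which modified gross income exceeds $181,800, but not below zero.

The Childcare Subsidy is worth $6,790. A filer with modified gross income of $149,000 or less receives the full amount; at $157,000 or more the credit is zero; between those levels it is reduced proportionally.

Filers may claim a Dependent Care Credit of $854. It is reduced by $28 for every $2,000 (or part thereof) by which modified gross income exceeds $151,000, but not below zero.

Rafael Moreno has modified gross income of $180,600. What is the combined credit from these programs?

$5,467

Renter's Relief Credit: 21% of the $8,700 excess over $171,900 is $1,827; credit = $4,550 − $1,827 = $2,723.
Property Tax Rebate: $180,600 is at or below the $181,800 threshold, so the full $2,310 applies.
Childcare Subsidy: $180,600 is at or above $157,000, so the credit is $0.
Dependent Care Credit: income exceeds $151,000 by $29,600, which is 15 full-or-partial $2,000 increments; reduction = 15 × $28 = $420, leaving $434.
Total: $2,723 + $2,310 + $0 + $434 = $5,467.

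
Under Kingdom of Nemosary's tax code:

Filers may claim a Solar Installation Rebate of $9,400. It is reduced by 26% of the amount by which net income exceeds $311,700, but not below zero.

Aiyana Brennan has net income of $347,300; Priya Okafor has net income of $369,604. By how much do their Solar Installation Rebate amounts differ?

Aiyana ($347,300): Solar Installation Rebate: 26% of the $35,600 excess over $311,700 is $9,256; credit = $9,400 − $9,256 = $144.
Priya ($369,604): Solar Installation Rebate: 26% of the $57,904 excess over $311,700 is $15,055.04 ≥ base, so the credit is $0.
Difference: |$144 − $0| = $144.

$144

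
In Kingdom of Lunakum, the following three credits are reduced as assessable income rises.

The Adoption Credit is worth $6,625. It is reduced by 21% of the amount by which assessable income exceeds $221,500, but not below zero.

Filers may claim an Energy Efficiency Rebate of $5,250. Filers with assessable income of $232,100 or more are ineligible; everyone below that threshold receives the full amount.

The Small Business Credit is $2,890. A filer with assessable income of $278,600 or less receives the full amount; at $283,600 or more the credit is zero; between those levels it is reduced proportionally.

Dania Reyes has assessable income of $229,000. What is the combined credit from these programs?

Adoption Credit: 21% of the $7,500 excess over $221,500 is $1,575; credit = $6,625 − $1,575 = $5,050.
Energy Efficiency Rebate: $229,000 is below the $232,100 cutoff, so the full $5,250 applies.
Small Business Credit: $229,000 is at or below the $278,600 threshold, so the full $2,890 applies.
Total: $5,050 + $5,250 + $2,890 = $13,190.

$13,190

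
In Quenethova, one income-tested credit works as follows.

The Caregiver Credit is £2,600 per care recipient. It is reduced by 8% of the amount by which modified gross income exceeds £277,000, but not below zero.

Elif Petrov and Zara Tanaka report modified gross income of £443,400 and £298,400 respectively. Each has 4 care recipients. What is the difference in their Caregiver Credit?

Elif (£443,400): Caregiver Credit: base = 4 × £2,600 = £10,400. 8% of the £166,400 excess over £277,000 is £13,312 ≥ base, so the credit is £0.
Zara (£298,400): Caregiver Credit: base = 4 × £2,600 = £10,400. 8% of the £21,400 excess over £277,000 is £1,712; credit = £10,400 − £1,712 = £8,688.
Difference: |£0 − £8,688| = £8,688.

£8,688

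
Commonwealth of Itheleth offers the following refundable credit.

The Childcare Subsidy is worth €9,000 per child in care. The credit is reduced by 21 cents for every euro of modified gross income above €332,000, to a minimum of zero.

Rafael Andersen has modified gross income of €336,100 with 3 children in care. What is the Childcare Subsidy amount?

Childcare Subsidy: base = 3 × €9,000 = €27,000. 21% of the €4,100 excess over €332,000 is €861; credit = €27,000 − €861 = €26,139.

€26,139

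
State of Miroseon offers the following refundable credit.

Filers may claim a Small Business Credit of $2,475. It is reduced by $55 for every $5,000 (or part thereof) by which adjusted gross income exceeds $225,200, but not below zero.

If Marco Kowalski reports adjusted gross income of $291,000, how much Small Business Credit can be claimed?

$1,705

Small Business Credit: income exceeds $225,200 by $65,800, which is 14 full-or-partial $5,000 increments; reduction = 14 × $55 = $770, leaving $1,705.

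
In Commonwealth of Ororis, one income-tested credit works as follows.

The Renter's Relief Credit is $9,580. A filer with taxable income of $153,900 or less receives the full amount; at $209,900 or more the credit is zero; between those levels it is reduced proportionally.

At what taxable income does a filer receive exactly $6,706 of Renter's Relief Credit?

$6,706 is 6,706/9,580 of the full $9,580, so 2,874/9,580 of the $56,000 range has been used: income = $153,900 + $56,000 × 2,874/9,580 = $170,700.

$170,700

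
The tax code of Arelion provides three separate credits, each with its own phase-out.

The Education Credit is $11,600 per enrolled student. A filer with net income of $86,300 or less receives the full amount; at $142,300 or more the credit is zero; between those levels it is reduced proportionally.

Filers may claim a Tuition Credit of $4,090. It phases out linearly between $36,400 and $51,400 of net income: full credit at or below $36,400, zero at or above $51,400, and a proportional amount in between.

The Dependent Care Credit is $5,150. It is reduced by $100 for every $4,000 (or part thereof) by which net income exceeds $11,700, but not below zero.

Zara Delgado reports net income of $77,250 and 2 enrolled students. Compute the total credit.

Education Credit: base = 2 × $11,600 = $23,200. $77,250 is at or below the $86,300 threshold, so the full $23,200 applies.
Tuition Credit: $77,250 is at or above $51,400, so the credit is $0.
Dependent Care Credit: income exceeds $11,700 by $65,550, which is 17 full-or-partial $4,000 increments; reduction = 17 × $100 = $1,700, leaving $3,450.
Total: $23,200 + $0 + $3,450 = $26,650.

$26,650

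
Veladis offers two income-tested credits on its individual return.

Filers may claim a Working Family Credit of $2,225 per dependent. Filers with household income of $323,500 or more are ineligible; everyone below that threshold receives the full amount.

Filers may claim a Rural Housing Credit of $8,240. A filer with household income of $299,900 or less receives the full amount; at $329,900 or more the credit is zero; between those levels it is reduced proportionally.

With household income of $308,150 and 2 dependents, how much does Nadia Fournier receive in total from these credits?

$10,424

Working Family Credit: base = 2 × $2,225 = $4,450. $308,150 is below the $323,500 cutoff, so the full $4,450 applies.
Rural Housing Credit: $308,150 is $8,250 into a $30,000 phase-out range, leaving 21,750/30,000 of the credit: $8,240 × 21,750/30,000 = $5,974.
Total: $4,450 + $5,974 = $10,424.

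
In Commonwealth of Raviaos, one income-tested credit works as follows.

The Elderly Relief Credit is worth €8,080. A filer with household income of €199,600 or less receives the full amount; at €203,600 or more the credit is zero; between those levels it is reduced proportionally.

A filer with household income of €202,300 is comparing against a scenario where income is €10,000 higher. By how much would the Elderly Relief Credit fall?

At €202,300 — €202,300 is €2,700 into a €4,000 phase-out range, leaving 1,300/4,000 of the credit: €8,080 × 1,300/4,000 = €2,626.
At €212,300 — €212,300 is at or above €203,600, so the credit is €0.
Lost: €2,626 − €0 = €2,626.

€2,626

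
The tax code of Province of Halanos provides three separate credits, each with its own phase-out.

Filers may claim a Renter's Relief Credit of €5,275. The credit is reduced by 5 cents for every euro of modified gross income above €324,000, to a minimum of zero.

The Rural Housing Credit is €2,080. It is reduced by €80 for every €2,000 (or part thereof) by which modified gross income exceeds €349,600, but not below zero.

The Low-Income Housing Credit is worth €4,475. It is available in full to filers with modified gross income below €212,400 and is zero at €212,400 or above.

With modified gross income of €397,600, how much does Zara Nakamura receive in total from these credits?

€1,755

Renter's Relief Credit: 5% of the €73,600 excess over €324,000 is €3,680; credit = €5,275 − €3,680 = €1,595.
Rural Housing Credit: income exceeds €349,600 by €48,000, which is 24 full-or-partial €2,000 increments; reduction = 24 × €80 = €1,920, leaving €160.
Low-Income Housing Credit: €397,600 meets or exceeds the €212,400 cutoff, so the credit is €0.
Total: €1,595 + €160 + €0 = €1,755.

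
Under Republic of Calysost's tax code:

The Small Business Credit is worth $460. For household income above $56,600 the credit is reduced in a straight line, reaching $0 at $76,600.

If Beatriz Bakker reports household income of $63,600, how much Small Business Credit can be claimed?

$299

Small Business Credit: $63,600 is $7,000 into a $20,000 phase-out range, leaving 13,000/20,000 of the credit: $460 × 13,000/20,000 = $299.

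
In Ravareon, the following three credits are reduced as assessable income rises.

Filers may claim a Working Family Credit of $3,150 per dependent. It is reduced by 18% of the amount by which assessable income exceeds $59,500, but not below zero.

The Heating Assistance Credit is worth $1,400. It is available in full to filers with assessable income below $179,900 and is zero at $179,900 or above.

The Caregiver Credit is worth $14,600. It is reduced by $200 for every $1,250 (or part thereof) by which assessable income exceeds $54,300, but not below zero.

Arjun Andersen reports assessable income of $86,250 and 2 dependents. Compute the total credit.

$12,285

Working Family Credit: base = 2 × $3,150 = $6,300. 18% of the $26,750 excess over $59,500 is $4,815; credit = $6,300 − $4,815 = $1,485.
Heating Assistance Credit: $86,250 is below the $179,900 cutoff, so the full $1,400 applies.
Caregiver Credit: income exceeds $54,300 by $31,950, which is 26 full-or-partial $1,250 increments; reduction = 26 × $200 = $5,200, leaving $9,400.
Total: $1,485 + $1,400 + $9,400 = $12,285.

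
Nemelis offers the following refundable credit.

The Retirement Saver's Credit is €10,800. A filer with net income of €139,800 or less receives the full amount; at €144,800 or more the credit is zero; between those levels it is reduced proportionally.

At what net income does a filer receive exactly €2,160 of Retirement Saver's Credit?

€143,800

€2,160 is 2,160/10,800 of the full €10,800, so 8,640/10,800 of the €5,000 range has been used: income = €139,800 + €5,000 × 8,640/10,800 = €143,800.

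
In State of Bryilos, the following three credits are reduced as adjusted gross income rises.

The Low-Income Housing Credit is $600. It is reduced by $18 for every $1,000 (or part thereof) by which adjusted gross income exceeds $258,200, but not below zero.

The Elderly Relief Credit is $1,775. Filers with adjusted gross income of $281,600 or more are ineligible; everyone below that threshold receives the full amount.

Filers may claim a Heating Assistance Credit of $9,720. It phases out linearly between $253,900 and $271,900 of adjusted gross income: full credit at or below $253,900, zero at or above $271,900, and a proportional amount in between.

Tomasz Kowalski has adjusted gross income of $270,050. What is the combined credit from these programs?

$3,158

Low-Income Housing Credit: income exceeds $258,200 by $11,850, which is 12 full-or-partial $1,000 increments; reduction = 12 × $18 = $216, leaving $384.
Elderly Relief Credit: $270,050 is below the $281,600 cutoff, so the full $1,775 applies.
Heating Assistance Credit: $270,050 is $16,150 into a $18,000 phase-out range, leaving 1,850/18,000 of the credit: $9,720 × 1,850/18,000 = $999.
Total: $384 + $1,775 + $999 = $3,158.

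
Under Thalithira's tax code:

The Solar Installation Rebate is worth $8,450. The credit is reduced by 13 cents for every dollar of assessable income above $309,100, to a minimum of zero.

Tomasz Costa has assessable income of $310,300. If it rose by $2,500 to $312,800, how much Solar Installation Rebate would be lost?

$325

At $310,300 — 13% of the $1,200 excess over $309,100 is $156; credit = $8,450 − $156 = $8,294.
At $312,800 — 13% of the $3,700 excess over $309,100 is $481; credit = $8,450 − $481 = $7,969.
Lost: $8,294 − $7,969 = $325.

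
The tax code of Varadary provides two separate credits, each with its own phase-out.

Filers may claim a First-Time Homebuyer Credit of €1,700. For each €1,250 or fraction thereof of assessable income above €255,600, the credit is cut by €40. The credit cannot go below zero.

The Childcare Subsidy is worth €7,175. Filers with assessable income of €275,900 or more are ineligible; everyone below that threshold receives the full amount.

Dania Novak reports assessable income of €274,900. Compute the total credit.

€8,235

First-Time Homebuyer Credit: income exceeds €255,600 by €19,300, which is 16 full-or-partial €1,250 increments; reduction = 16 × €40 = €640, leaving €1,060.
Childcare Subsidy: €274,900 is below the €275,900 cutoff, so the full €7,175 applies.
Total: €1,060 + €7,175 = €8,235.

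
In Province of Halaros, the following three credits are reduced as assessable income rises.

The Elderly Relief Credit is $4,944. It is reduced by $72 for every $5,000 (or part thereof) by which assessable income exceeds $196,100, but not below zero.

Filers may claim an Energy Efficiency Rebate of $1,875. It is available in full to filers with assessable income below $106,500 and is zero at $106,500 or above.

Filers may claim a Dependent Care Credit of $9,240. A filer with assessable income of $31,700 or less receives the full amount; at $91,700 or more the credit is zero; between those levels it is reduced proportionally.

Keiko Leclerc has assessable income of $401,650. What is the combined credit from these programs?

Elderly Relief Credit: income exceeds $196,100 by $205,550, which is 42 full-or-partial $5,000 increments; reduction = 42 × $72 = $3,024, leaving $1,920.
Energy Efficiency Rebate: $401,650 meets or exceeds the $106,500 cutoff, so the credit is $0.
Dependent Care Credit: $401,650 is at or above $91,700, so the credit is $0.
Total: $1,920 + $0 + $0 = $1,920.

$1,920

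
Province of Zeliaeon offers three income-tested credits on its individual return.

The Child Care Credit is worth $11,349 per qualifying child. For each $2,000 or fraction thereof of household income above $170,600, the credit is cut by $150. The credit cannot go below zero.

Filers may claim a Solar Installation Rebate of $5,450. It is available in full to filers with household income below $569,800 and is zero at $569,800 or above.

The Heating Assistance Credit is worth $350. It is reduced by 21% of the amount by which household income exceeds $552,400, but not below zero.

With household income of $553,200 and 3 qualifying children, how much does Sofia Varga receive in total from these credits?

Child Care Credit: base = 3 × $11,349 = $34,047. income exceeds $170,600 by $382,600, which is 192 full-or-partial $2,000 increments; reduction = 192 × $150 = $28,800, leaving $5,247.
Solar Installation Rebate: $553,200 is below the $569,800 cutoff, so the full $5,450 applies.
Heating Assistance Credit: 21% of the $800 excess over $552,400 is $168; credit = $350 − $168 = $182.
Total: $5,247 + $5,450 + $182 = $10,879.

$10,879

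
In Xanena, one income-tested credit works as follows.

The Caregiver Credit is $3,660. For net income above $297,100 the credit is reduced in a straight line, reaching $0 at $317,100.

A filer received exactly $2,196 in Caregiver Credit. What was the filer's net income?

$2,196 is 2,196/3,660 of the full $3,660, so 1,464/3,660 of the $20,000 range has been used: income = $297,100 + $20,000 × 1,464/3,660 = $305,100.

$305,100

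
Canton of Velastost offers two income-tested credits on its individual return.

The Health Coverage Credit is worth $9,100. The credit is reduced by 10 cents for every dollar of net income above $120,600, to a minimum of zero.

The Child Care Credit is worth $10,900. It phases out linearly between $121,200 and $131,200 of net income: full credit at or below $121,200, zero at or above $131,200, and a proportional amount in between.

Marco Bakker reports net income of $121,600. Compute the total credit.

Health Coverage Credit: 10% of the $1,000 excess over $120,600 is $100; credit = $9,100 − $100 = $9,000.
Child Care Credit: $121,600 is $400 into a $10,000 phase-out range, leaving 9,600/10,000 of the credit: $10,900 × 9,600/10,000 = $10,464.
Total: $9,000 + $10,464 = $19,464.

$19,464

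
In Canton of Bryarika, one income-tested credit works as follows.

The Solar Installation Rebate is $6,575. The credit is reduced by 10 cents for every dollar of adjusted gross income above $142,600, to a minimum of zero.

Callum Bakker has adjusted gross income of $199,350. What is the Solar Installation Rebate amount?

$900

Solar Installation Rebate: 10% of the $56,750 excess over $142,600 is $5,675; credit = $6,575 − $5,675 = $900.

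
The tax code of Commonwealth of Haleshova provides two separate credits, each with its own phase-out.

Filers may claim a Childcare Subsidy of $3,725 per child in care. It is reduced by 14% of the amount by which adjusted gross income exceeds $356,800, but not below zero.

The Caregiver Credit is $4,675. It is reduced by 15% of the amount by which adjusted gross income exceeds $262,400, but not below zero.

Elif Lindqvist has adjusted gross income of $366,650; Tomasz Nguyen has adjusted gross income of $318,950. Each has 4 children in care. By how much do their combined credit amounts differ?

Elif ($366,650): Childcare Subsidy: base = 4 × $3,725 = $14,900. 14% of the $9,850 excess over $356,800 is $1,379; credit = $14,900 − $1,379 = $13,521. Caregiver Credit: 15% of the $104,250 excess over $262,400 is $15,637.50 ≥ base, so the credit is $0. total $13,521 + $0 = $13,521
Tomasz ($318,950): Childcare Subsidy: base = 4 × $3,725 = $14,900. $318,950 is at or below the $356,800 threshold, so the full $14,900 applies. Caregiver Credit: 15% of the $56,550 excess over $262,400 is $8,482.50 ≥ base, so the credit is $0. total $14,900 + $0 = $14,900
Difference: |$13,521 − $14,900| = $1,379.

$1,379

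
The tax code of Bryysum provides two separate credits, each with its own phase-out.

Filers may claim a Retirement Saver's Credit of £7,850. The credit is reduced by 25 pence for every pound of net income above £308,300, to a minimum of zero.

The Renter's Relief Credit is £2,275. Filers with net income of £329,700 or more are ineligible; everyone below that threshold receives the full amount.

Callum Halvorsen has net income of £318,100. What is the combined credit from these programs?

Retirement Saver's Credit: 25% of the £9,800 excess over £308,300 is £2,450; credit = £7,850 − £2,450 = £5,400.
Renter's Relief Credit: £318,100 is below the £329,700 cutoff, so the full £2,275 applies.
Total: £5,400 + £2,275 = £7,675.

£7,675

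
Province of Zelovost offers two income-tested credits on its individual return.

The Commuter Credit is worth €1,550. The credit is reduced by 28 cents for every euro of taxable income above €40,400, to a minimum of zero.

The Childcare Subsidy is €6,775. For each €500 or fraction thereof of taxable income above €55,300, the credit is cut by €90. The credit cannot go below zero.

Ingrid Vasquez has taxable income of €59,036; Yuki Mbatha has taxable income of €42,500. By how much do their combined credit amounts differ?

€1,682

Ingrid (€59,036): Commuter Credit: 28% of the €18,636 excess over €40,400 is €5,218.08 ≥ base, so the credit is €0. Childcare Subsidy: income exceeds €55,300 by €3,736, which is 8 full-or-partial €500 increments; reduction = 8 × €90 = €720, leaving €6,055. total €0 + €6,055 = €6,055
Yuki (€42,500): Commuter Credit: 28% of the €2,100 excess over €40,400 is €588; credit = €1,550 − €588 = €962. Childcare Subsidy: €42,500 is at or below the €55,300 threshold, so the full €6,775 applies. total €962 + €6,775 = €7,737
Difference: |€6,055 − €7,737| = €1,682.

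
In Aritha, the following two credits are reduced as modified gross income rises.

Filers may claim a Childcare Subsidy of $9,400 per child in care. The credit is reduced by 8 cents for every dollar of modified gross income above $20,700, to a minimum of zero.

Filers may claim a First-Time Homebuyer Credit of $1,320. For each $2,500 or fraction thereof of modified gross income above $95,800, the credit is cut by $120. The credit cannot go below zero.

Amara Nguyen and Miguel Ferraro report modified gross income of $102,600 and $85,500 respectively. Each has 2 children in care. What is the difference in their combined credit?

Amara ($102,600): Childcare Subsidy: base = 2 × $9,400 = $18,800. 8% of the $81,900 excess over $20,700 is $6,552; credit = $18,800 − $6,552 = $12,248. First-Time Homebuyer Credit: income exceeds $95,800 by $6,800, which is 3 full-or-partial $2,500 increments; reduction = 3 × $120 = $360, leaving $960. total $12,248 + $960 = $13,208
Miguel ($85,500): Childcare Subsidy: base = 2 × $9,400 = $18,800. 8% of the $64,800 excess over $20,700 is $5,184; credit = $18,800 − $5,184 = $13,616. First-Time Homebuyer Credit: $85,500 is at or below the $95,800 threshold, so the full $1,320 applies. total $13,616 + $1,320 = $14,936
Difference: |$13,208 − $14,936| = $1,728.

$1,728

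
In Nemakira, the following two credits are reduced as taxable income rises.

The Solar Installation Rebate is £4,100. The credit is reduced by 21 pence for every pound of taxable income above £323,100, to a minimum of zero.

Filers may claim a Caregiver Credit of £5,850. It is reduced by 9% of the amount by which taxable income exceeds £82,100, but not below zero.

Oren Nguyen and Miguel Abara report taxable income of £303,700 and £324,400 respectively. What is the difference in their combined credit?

Oren (£303,700): Solar Installation Rebate: £303,700 is at or below the £323,100 threshold, so the full £4,100 applies. Caregiver Credit: 9% of the £221,600 excess over £82,100 is £19,944 ≥ base, so the credit is £0. total £4,100 + £0 = £4,100
Miguel (£324,400): Solar Installation Rebate: 21% of the £1,300 excess over £323,100 is £273; credit = £4,100 − £273 = £3,827. Caregiver Credit: 9% of the £242,300 excess over £82,100 is £21,807 ≥ base, so the credit is £0. total £3,827 + £0 = £3,827
Difference: |£4,100 − £3,827| = £273.

£273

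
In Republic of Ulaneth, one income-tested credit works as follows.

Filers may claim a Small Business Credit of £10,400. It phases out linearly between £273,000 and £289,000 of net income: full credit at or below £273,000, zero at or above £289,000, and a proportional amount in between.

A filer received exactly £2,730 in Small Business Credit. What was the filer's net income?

£284,800

£2,730 is 2,730/10,400 of the full £10,400, so 7,670/10,400 of the £16,000 range has been used: income = £273,000 + £16,000 × 7,670/10,400 = £284,800.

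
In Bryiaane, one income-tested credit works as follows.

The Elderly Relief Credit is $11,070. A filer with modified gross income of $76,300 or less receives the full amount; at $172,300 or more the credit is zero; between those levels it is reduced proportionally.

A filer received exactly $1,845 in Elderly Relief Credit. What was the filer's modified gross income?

$1,845 is 1,845/11,070 of the full $11,070, so 9,225/11,070 of the $96,000 range has been used: income = $76,300 + $96,000 × 9,225/11,070 = $156,300.

$156,300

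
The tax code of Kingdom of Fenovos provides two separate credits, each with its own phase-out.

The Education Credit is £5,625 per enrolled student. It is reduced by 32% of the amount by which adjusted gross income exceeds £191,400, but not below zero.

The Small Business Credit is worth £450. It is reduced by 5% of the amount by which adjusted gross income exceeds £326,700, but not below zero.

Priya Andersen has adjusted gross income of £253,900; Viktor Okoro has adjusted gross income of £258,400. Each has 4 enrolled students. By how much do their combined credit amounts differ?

Priya (£253,900): Education Credit: base = 4 × £5,625 = £22,500. 32% of the £62,500 excess over £191,400 is £20,000; credit = £22,500 − £20,000 = £2,500. Small Business Credit: £253,900 is at or below the £326,700 threshold, so the full £450 applies. total £2,500 + £450 = £2,950
Viktor (£258,400): Education Credit: base = 4 × £5,625 = £22,500. 32% of the £67,000 excess over £191,400 is £21,440; credit = £22,500 − £21,440 = £1,060. Small Business Credit: £258,400 is at or below the £326,700 threshold, so the full £450 applies. total £1,060 + £450 = £1,510
Difference: |£2,950 − £1,510| = £1,440.

£1,440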